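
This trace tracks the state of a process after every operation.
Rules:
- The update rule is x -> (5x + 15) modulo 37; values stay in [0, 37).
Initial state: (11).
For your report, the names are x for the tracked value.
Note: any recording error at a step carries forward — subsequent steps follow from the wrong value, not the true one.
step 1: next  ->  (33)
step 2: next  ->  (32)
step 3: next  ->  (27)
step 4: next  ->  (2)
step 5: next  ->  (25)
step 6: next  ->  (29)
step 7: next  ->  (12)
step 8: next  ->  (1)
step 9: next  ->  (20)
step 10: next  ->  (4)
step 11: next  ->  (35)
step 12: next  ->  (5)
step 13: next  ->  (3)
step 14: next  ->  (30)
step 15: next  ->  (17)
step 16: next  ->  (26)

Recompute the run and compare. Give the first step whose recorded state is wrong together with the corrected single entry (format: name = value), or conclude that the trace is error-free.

no error

Step 1: x = (5*11 + 15) mod 37 = 33 — confirmed correct.
Step 2: x = (5*33 + 15) mod 37 = 32 — checks out.
Step 3: x = (5*32 + 15) mod 37 = 27 — verified.
Step 4: x = (5*27 + 15) mod 37 = 2 — agrees with the trace.
Step 5: x = (5*2 + 15) mod 37 = 25 — no discrepancy.
Step 6: x = (5*25 + 15) mod 37 = 29 — consistent with the trace.
Step 7: x = (5*29 + 15) mod 37 = 12 — consistent with the trace.
Step 8: x = (5*12 + 15) mod 37 = 1 — agrees with the trace.
Step 9: x = (5*1 + 15) mod 37 = 20 — confirmed correct.
Step 10: x = (5*20 + 15) mod 37 = 4 — in agreement.
Step 11: x = (5*4 + 15) mod 37 = 35 — matches.
Step 12: x = (5*35 + 15) mod 37 = 5 — verified.
Step 13: x = (5*5 + 15) mod 37 = 3 — consistent with the trace.
Step 14: x = (5*3 + 15) mod 37 = 30 — checks out.
Step 15: x = (5*30 + 15) mod 37 = 17 — no discrepancy.
Step 16: x = (5*17 + 15) mod 37 = 26 — no discrepancy.
Every step is consistent.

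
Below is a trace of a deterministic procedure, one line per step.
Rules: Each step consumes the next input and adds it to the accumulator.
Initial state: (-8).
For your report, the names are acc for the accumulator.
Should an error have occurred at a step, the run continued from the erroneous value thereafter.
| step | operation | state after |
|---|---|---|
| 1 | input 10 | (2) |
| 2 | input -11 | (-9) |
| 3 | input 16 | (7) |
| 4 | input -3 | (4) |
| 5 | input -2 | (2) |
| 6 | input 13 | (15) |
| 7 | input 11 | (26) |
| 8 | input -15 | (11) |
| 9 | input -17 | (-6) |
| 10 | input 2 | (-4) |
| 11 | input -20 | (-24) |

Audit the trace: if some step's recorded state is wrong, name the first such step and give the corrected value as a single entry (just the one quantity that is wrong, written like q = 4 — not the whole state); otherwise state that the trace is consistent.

no error

1. acc = -8 + 10 = 2 (matches)
2. acc = 2 + -11 = -9 (confirmed correct)
3. acc = -9 + 16 = 7 (agrees with the trace)
4. acc = 7 + -3 = 4 (checks out)
5. acc = 4 + -2 = 2 (in agreement)
6. acc = 2 + 13 = 15 (checks out)
7. acc = 15 + 11 = 26 (agrees with the trace)
8. acc = 26 + -15 = 11 (confirmed correct)
9. acc = 11 + -17 = -6 (confirmed correct)
10. acc = -6 + 2 = -4 (no discrepancy)
11. acc = -4 + -20 = -24 (matches)
The recomputation confirms every line.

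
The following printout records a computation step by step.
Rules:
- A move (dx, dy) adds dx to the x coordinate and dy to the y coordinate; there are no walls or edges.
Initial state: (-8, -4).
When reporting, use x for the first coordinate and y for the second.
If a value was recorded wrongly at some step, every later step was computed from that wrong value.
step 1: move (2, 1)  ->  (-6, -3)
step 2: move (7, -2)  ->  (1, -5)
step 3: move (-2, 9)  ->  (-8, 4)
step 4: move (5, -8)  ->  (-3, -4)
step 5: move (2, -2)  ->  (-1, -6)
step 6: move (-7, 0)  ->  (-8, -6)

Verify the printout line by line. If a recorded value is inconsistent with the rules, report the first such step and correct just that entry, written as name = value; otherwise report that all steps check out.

step 1: x = -8 + (2) = -6, y = -4 + (1) = -3 -> same as recorded
step 2: x = -6 + (7) = 1, y = -3 + (-2) = -5 -> confirmed correct
step 3: x = 1 + (-2) = -1, y = -5 + (9) = 4 -> the recorded entry deviates here
The earliest wrong entry is at step 3: it should read x = -1.

step 3, x = -1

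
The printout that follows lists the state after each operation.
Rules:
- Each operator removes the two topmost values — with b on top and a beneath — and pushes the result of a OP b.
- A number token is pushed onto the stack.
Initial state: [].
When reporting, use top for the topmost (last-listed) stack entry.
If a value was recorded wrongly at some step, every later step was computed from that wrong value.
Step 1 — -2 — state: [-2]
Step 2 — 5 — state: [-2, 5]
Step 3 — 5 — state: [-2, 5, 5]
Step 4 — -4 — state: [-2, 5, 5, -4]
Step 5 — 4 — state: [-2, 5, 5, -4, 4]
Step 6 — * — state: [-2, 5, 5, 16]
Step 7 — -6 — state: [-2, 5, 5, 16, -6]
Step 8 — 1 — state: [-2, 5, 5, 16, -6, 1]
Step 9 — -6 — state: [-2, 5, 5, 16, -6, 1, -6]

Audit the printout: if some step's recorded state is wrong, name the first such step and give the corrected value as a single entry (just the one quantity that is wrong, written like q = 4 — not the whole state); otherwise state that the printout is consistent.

Step 1: push -2: top = -2 — exactly as logged.
Step 2: push 5: top = 5 — matches.
Step 3: push 5: top = 5 — matches.
Step 4: push -4: top = -4 — in agreement.
Step 5: push 4: top = 4 — matches.
Step 6: -4 * 4 = -16 — a discrepancy with the printout.
Conclusion: step 6 carries the first error; the entry should be top = -16.

step 6, top = -16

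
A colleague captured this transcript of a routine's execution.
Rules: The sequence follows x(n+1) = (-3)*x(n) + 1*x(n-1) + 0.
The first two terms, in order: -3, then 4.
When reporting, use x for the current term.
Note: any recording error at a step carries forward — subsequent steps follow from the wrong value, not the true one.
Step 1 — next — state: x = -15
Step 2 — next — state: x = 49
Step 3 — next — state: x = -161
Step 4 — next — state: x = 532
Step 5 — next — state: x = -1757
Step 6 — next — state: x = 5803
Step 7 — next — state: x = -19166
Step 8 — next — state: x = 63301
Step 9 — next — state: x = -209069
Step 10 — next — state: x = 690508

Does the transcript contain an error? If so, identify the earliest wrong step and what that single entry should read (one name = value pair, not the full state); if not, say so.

step 3, x = -162

Recomputing the run from the initial state:
step 1: x = -15
step 2: x = 49
step 3: x = -162
step 4: x = 535
step 5: x = -1767
step 6: x = 5836
step 7: x = -19275
step 8: x = 63661
step 9: x = -210258
step 10: x = 694435
The first disagreement with the transcript is at step 3, where the value should be x = -162.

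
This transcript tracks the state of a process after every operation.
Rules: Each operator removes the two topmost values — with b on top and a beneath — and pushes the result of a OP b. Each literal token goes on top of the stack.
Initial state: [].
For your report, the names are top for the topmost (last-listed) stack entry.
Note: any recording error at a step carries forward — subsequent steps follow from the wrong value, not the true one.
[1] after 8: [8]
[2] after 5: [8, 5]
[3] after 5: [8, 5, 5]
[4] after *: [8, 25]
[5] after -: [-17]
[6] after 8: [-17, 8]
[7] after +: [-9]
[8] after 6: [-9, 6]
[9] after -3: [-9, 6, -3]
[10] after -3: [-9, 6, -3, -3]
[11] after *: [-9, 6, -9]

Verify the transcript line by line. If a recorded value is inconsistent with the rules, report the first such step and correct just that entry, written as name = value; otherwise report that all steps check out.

1. push 8: top = 8 (matches)
2. push 5: top = 5 (no discrepancy)
3. push 5: top = 5 (consistent with the transcript)
4. 5 * 5 = 25 (confirmed correct)
5. 8 - 25 = -17 (verified)
6. push 8: top = 8 (agrees with the transcript)
7. -17 + 8 = -9 (confirmed correct)
8. push 6: top = 6 (consistent with the transcript)
9. push -3: top = -3 (checks out)
10. push -3: top = -3 (exactly as logged)
11. -3 * -3 = 9 (the entry is off here)
The audit stops at step 11: the recorded entry is wrong and should be top = 9.

step 11, top = 9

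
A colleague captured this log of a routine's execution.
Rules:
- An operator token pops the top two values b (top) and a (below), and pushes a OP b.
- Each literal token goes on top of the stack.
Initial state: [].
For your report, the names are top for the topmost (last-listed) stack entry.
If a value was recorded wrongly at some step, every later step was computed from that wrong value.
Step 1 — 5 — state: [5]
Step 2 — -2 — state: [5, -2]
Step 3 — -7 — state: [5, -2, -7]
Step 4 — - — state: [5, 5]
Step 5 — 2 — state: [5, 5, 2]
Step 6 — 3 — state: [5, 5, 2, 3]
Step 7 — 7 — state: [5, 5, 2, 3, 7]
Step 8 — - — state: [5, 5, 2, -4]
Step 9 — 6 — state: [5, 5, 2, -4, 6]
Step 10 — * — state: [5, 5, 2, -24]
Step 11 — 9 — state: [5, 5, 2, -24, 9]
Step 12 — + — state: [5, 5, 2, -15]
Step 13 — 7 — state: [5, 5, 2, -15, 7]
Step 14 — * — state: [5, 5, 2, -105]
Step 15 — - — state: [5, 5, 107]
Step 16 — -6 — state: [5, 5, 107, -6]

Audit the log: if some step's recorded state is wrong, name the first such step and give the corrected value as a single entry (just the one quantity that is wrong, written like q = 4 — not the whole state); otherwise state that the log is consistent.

no error

step 1: push 5: top = 5 -> verified
step 2: push -2: top = -2 -> matches
step 3: push -7: top = -7 -> exactly as logged
step 4: -2 - -7 = 5 -> checks out
step 5: push 2: top = 2 -> agrees with the log
step 6: push 3: top = 3 -> verified
step 7: push 7: top = 7 -> agrees with the log
step 8: 3 - 7 = -4 -> matches
step 9: push 6: top = 6 -> confirmed correct
step 10: -4 * 6 = -24 -> verified
step 11: push 9: top = 9 -> same as recorded
step 12: -24 + 9 = -15 -> in agreement
step 13: push 7: top = 7 -> consistent with the log
step 14: -15 * 7 = -105 -> confirmed correct
step 15: 2 - -105 = 107 -> verified
step 16: push -6: top = -6 -> no discrepancy
Each recorded entry agrees with the recomputation.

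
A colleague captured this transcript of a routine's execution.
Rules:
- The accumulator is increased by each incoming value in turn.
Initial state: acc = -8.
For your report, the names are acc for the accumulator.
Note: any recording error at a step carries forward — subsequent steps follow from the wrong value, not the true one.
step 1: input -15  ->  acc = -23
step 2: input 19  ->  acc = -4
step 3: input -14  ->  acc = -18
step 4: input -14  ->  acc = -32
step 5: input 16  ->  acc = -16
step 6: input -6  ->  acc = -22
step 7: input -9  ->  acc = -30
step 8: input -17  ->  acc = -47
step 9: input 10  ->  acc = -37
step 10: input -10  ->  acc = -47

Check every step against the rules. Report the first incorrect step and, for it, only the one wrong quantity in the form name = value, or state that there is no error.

step 7, acc = -31

Recomputing the run from the initial state:
step 1: acc = -23
step 2: acc = -4
step 3: acc = -18
step 4: acc = -32
step 5: acc = -16
step 6: acc = -22
step 7: acc = -31
step 8: acc = -48
step 9: acc = -38
step 10: acc = -48
The first disagreement with the transcript is at step 7, where the value should be acc = -31.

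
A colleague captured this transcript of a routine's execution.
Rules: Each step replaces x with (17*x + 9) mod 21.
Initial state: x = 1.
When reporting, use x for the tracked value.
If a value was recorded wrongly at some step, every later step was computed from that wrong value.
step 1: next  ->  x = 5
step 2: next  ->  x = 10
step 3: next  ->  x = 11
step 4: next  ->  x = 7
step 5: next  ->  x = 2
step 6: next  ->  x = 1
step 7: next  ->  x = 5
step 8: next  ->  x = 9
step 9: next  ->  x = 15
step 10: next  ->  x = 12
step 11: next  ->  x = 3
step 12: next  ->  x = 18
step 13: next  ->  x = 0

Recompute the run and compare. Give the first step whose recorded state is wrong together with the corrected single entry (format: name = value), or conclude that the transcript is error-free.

1. x = (17*1 + 9) mod 21 = 5 (exactly as logged)
2. x = (17*5 + 9) mod 21 = 10 (verified)
3. x = (17*10 + 9) mod 21 = 11 (agrees with the transcript)
4. x = (17*11 + 9) mod 21 = 7 (matches)
5. x = (17*7 + 9) mod 21 = 2 (consistent with the transcript)
6. x = (17*2 + 9) mod 21 = 1 (consistent with the transcript)
7. x = (17*1 + 9) mod 21 = 5 (agrees with the transcript)
8. x = (17*5 + 9) mod 21 = 10 (first mismatch against the transcript)
First deviation found at step 8; the corrected entry is x = 10.

step 8, x = 10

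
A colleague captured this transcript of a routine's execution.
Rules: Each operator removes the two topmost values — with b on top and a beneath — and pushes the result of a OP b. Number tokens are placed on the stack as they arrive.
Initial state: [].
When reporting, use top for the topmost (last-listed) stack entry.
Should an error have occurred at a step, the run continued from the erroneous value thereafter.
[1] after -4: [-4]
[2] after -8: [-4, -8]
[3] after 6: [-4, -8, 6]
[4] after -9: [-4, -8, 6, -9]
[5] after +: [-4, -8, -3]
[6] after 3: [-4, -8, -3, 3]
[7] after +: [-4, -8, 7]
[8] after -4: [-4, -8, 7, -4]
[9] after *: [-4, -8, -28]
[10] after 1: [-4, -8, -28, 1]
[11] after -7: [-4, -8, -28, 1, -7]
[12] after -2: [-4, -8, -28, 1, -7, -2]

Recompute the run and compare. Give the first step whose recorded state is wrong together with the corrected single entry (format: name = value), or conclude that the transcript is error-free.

step 7, top = 0

Step 1: push -4: top = -4 — agrees with the transcript.
Step 2: push -8: top = -8 — same as recorded.
Step 3: push 6: top = 6 — matches.
Step 4: push -9: top = -9 — matches.
Step 5: 6 + -9 = -3 — exactly as logged.
Step 6: push 3: top = 3 — matches.
Step 7: -3 + 3 = 0 — the transcript disagrees here.
First deviation found at step 7; the corrected entry is top = 0.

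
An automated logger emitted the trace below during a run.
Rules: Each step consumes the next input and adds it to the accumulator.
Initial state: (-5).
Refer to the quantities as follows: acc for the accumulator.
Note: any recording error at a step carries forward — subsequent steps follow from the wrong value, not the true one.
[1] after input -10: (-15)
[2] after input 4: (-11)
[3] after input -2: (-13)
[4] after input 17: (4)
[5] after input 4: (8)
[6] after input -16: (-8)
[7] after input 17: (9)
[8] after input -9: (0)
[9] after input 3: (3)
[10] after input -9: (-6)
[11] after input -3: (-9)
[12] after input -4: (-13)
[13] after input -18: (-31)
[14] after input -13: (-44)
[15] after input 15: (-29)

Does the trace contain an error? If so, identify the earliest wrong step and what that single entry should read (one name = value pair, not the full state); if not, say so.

1. acc = -5 + -10 = -15 (checks out)
2. acc = -15 + 4 = -11 (matches)
3. acc = -11 + -2 = -13 (exactly as logged)
4. acc = -13 + 17 = 4 (agrees with the trace)
5. acc = 4 + 4 = 8 (verified)
6. acc = 8 + -16 = -8 (matches)
7. acc = -8 + 17 = 9 (in agreement)
8. acc = 9 + -9 = 0 (same as recorded)
9. acc = 0 + 3 = 3 (same as recorded)
10. acc = 3 + -9 = -6 (no discrepancy)
11. acc = -6 + -3 = -9 (in agreement)
12. acc = -9 + -4 = -13 (checks out)
13. acc = -13 + -18 = -31 (checks out)
14. acc = -31 + -13 = -44 (in agreement)
15. acc = -44 + 15 = -29 (same as recorded)
All entries verified; no error found.

no error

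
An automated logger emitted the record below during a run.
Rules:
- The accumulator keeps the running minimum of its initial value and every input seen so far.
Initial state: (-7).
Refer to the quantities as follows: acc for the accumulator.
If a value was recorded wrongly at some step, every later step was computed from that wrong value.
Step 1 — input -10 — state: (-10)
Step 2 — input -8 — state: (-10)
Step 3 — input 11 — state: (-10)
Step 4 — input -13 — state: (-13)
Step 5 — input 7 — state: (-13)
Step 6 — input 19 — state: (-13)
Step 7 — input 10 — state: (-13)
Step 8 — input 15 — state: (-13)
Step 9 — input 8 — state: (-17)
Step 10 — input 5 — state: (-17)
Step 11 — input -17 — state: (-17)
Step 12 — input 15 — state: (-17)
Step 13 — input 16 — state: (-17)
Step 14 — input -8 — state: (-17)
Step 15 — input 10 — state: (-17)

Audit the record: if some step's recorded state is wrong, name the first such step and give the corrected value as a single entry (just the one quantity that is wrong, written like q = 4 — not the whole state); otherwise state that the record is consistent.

step 1: acc = min(-7, -10) = -10 -> confirmed correct
step 2: acc = min(-10, -8) = -10 -> agrees with the record
step 3: acc = min(-10, 11) = -10 -> verified
step 4: acc = min(-10, -13) = -13 -> exactly as logged
step 5: acc = min(-13, 7) = -13 -> exactly as logged
step 6: acc = min(-13, 19) = -13 -> in agreement
step 7: acc = min(-13, 10) = -13 -> consistent with the record
step 8: acc = min(-13, 15) = -13 -> same as recorded
step 9: acc = min(-13, 8) = -13 -> the record has a different value
So the first discrepancy is step 9, where the right value is acc = -13.

step 9, acc = -13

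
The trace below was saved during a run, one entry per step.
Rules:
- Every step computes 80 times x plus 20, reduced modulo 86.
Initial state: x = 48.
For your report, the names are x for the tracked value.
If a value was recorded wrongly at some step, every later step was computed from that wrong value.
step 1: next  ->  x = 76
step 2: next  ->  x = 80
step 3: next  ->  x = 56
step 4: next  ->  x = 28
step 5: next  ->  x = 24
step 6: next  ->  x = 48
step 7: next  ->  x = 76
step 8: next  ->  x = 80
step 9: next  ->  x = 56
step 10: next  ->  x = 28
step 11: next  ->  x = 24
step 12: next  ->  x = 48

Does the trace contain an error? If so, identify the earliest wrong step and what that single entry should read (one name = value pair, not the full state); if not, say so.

1. x = (80*48 + 20) mod 86 = 76 (same as recorded)
2. x = (80*76 + 20) mod 86 = 80 (no discrepancy)
3. x = (80*80 + 20) mod 86 = 56 (verified)
4. x = (80*56 + 20) mod 86 = 28 (same as recorded)
5. x = (80*28 + 20) mod 86 = 24 (no discrepancy)
6. x = (80*24 + 20) mod 86 = 48 (matches)
7. x = (80*48 + 20) mod 86 = 76 (consistent with the trace)
8. x = (80*76 + 20) mod 86 = 80 (matches)
9. x = (80*80 + 20) mod 86 = 56 (matches)
10. x = (80*56 + 20) mod 86 = 28 (exactly as logged)
11. x = (80*28 + 20) mod 86 = 24 (exactly as logged)
12. x = (80*24 + 20) mod 86 = 48 (confirmed correct)
The whole run recomputes cleanly — no discrepancies.

no error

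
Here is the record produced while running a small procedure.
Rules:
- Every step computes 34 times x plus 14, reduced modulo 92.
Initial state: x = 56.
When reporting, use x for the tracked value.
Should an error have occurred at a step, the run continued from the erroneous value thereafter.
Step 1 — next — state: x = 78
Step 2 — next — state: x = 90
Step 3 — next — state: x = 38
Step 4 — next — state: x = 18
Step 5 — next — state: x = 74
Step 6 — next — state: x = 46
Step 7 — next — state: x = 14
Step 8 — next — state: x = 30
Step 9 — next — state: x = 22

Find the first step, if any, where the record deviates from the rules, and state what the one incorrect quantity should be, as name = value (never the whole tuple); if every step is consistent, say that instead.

no error

Step 1: x = (34*56 + 14) mod 92 = 78 — in agreement.
Step 2: x = (34*78 + 14) mod 92 = 90 — confirmed correct.
Step 3: x = (34*90 + 14) mod 92 = 38 — agrees with the record.
Step 4: x = (34*38 + 14) mod 92 = 18 — same as recorded.
Step 5: x = (34*18 + 14) mod 92 = 74 — matches.
Step 6: x = (34*74 + 14) mod 92 = 46 — no discrepancy.
Step 7: x = (34*46 + 14) mod 92 = 14 — checks out.
Step 8: x = (34*14 + 14) mod 92 = 30 — verified.
Step 9: x = (34*30 + 14) mod 92 = 22 — checks out.
The recomputation confirms every line.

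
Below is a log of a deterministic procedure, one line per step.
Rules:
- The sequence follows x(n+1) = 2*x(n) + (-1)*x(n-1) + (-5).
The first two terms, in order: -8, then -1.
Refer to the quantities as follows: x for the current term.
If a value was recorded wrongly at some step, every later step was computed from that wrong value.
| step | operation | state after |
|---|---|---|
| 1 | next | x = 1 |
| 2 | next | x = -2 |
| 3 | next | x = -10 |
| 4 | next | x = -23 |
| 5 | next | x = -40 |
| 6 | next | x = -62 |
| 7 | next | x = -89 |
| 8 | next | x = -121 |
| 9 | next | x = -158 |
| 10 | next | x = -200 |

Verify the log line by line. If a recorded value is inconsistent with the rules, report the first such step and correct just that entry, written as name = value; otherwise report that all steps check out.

Recomputing the run from the initial state:
step 1: x = 1
step 2: x = -2
step 3: x = -10
step 4: x = -23
step 5: x = -41
step 6: x = -64
step 7: x = -92
step 8: x = -125
step 9: x = -163
step 10: x = -206
The first disagreement with the log is at step 5, where the value should be x = -41.

step 5, x = -41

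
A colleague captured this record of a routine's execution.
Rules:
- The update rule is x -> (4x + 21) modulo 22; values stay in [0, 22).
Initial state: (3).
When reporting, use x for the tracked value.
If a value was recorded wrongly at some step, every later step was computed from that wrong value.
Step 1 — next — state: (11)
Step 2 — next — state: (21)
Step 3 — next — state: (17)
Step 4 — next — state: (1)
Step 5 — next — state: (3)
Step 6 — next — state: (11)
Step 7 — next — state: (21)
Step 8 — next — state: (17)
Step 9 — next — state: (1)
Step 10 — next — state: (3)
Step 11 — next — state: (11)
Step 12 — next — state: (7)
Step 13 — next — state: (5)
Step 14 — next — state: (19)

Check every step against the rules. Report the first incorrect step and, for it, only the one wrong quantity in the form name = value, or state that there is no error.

step 12, x = 21

Step 1: x = (4*3 + 21) mod 22 = 11 — in agreement.
Step 2: x = (4*11 + 21) mod 22 = 21 — exactly as logged.
Step 3: x = (4*21 + 21) mod 22 = 17 — consistent with the record.
Step 4: x = (4*17 + 21) mod 22 = 1 — no discrepancy.
Step 5: x = (4*1 + 21) mod 22 = 3 — agrees with the record.
Step 6: x = (4*3 + 21) mod 22 = 11 — in agreement.
Step 7: x = (4*11 + 21) mod 22 = 21 — agrees with the record.
Step 8: x = (4*21 + 21) mod 22 = 17 — in agreement.
Step 9: x = (4*17 + 21) mod 22 = 1 — matches.
Step 10: x = (4*1 + 21) mod 22 = 3 — exactly as logged.
Step 11: x = (4*3 + 21) mod 22 = 11 — checks out.
Step 12: x = (4*11 + 21) mod 22 = 21 — a discrepancy with the record.
First incorrect step: 12; the correct value is x = 21.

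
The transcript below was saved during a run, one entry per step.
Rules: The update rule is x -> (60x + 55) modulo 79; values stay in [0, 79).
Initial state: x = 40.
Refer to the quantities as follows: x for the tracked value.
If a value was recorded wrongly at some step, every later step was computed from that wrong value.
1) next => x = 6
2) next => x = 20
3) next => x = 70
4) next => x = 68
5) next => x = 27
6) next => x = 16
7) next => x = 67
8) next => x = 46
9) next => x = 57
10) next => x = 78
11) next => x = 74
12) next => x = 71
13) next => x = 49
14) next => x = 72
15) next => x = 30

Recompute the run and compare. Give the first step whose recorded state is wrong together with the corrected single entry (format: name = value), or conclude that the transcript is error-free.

step 9, x = 50

Recomputing the run from the initial state:
step 1: x = 6
step 2: x = 20
step 3: x = 70
step 4: x = 68
step 5: x = 27
step 6: x = 16
step 7: x = 67
step 8: x = 46
step 9: x = 50
step 10: x = 53
step 11: x = 75
step 12: x = 52
step 13: x = 15
step 14: x = 7
step 15: x = 1
The first disagreement with the transcript is at step 9, where the value should be x = 50.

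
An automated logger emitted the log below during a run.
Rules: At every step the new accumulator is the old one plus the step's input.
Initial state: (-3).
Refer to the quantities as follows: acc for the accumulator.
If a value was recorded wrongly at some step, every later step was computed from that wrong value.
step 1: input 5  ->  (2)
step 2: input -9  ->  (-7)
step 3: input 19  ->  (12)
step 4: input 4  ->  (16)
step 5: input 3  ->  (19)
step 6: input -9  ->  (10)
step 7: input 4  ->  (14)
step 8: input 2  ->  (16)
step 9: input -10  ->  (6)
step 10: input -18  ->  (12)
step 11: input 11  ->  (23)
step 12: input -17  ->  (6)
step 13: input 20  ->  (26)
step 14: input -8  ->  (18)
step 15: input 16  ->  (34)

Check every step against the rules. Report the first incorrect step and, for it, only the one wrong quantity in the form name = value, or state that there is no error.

step 10, acc = -12

Step 1: acc = -3 + 5 = 2 — verified.
Step 2: acc = 2 + -9 = -7 — consistent with the log.
Step 3: acc = -7 + 19 = 12 — agrees with the log.
Step 4: acc = 12 + 4 = 16 — matches.
Step 5: acc = 16 + 3 = 19 — verified.
Step 6: acc = 19 + -9 = 10 — same as recorded.
Step 7: acc = 10 + 4 = 14 — same as recorded.
Step 8: acc = 14 + 2 = 16 — verified.
Step 9: acc = 16 + -10 = 6 — in agreement.
Step 10: acc = 6 + -18 = -12 — first mismatch against the log.
First incorrect step: 10; the correct value is acc = -12.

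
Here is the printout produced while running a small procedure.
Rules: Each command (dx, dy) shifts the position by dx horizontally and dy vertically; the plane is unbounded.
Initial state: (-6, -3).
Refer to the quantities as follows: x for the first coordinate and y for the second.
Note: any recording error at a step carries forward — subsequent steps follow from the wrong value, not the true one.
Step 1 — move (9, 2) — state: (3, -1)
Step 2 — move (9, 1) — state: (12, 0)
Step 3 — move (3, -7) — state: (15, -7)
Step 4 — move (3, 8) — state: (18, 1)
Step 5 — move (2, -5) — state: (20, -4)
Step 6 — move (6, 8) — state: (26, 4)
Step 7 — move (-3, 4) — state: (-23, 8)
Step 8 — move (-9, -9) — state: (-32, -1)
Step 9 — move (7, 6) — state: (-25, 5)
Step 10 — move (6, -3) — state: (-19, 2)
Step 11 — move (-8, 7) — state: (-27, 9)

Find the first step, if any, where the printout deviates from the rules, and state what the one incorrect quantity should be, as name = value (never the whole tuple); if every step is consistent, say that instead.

step 7, x = 23

step 1: x = -6 + (9) = 3, y = -3 + (2) = -1 -> no discrepancy
step 2: x = 3 + (9) = 12, y = -1 + (1) = 0 -> no discrepancy
step 3: x = 12 + (3) = 15, y = 0 + (-7) = -7 -> confirmed correct
step 4: x = 15 + (3) = 18, y = -7 + (8) = 1 -> no discrepancy
step 5: x = 18 + (2) = 20, y = 1 + (-5) = -4 -> matches
step 6: x = 20 + (6) = 26, y = -4 + (8) = 4 -> no discrepancy
step 7: x = 26 + (-3) = 23, y = 4 + (4) = 8 -> the printout has a different value
First deviation found at step 7; the corrected entry is x = 23.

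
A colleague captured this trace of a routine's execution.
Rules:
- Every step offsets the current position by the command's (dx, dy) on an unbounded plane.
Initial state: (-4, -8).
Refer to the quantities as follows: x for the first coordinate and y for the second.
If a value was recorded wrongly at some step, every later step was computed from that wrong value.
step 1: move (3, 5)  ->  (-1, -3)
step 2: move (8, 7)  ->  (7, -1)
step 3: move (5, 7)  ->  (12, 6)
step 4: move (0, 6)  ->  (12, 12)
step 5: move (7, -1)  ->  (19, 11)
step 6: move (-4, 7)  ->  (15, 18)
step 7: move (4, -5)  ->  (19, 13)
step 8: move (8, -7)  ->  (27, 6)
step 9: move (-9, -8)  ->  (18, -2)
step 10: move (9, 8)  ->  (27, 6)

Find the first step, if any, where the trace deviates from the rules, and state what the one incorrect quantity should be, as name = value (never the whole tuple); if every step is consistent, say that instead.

1. x = -4 + (3) = -1, y = -8 + (5) = -3 (exactly as logged)
2. x = -1 + (8) = 7, y = -3 + (7) = 4 (first mismatch against the trace)
First deviation found at step 2; the corrected entry is y = 4.

step 2, y = 4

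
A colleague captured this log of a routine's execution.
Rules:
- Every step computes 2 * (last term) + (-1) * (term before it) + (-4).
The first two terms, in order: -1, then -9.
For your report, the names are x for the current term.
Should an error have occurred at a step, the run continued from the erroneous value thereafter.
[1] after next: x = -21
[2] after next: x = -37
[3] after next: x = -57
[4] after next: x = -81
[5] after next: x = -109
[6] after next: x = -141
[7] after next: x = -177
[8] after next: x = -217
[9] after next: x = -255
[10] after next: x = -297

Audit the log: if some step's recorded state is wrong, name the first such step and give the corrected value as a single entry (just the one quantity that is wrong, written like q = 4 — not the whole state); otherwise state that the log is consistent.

Recomputing the run from the initial state:
step 1: x = -21
step 2: x = -37
step 3: x = -57
step 4: x = -81
step 5: x = -109
step 6: x = -141
step 7: x = -177
step 8: x = -217
step 9: x = -261
step 10: x = -309
The first disagreement with the log is at step 9, where the value should be x = -261.

step 9, x = -261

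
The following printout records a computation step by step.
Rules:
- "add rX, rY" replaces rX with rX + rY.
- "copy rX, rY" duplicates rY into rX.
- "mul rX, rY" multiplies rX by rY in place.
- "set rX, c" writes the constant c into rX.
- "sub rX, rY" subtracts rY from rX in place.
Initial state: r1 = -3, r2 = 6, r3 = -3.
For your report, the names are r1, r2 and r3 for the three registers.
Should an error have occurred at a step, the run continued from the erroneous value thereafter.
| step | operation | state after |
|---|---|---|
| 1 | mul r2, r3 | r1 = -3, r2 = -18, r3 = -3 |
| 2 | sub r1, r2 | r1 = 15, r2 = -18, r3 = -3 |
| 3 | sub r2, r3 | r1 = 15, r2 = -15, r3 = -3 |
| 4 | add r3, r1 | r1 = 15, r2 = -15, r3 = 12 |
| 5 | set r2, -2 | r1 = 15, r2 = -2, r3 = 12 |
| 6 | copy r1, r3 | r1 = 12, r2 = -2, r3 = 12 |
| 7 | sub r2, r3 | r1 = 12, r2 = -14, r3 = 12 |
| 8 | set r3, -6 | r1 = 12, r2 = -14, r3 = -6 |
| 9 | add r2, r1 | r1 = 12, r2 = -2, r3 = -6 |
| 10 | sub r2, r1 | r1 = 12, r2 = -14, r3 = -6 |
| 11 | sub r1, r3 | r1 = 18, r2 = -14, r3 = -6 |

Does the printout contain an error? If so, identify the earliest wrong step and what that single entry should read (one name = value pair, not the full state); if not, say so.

no error

step 1: r2 = 6 * -3 = -18 -> agrees with the printout
step 2: r1 = -3 - -18 = 15 -> agrees with the printout
step 3: r2 = -18 - -3 = -15 -> consistent with the printout
step 4: r3 = -3 + 15 = 12 -> same as recorded
step 5: r2 = -2 -> in agreement
step 6: r1 = 12 -> consistent with the printout
step 7: r2 = -2 - 12 = -14 -> in agreement
step 8: r3 = -6 -> exactly as logged
step 9: r2 = -14 + 12 = -2 -> exactly as logged
step 10: r2 = -2 - 12 = -14 -> agrees with the printout
step 11: r1 = 12 - -6 = 18 -> exactly as logged
No step deviates from the rules.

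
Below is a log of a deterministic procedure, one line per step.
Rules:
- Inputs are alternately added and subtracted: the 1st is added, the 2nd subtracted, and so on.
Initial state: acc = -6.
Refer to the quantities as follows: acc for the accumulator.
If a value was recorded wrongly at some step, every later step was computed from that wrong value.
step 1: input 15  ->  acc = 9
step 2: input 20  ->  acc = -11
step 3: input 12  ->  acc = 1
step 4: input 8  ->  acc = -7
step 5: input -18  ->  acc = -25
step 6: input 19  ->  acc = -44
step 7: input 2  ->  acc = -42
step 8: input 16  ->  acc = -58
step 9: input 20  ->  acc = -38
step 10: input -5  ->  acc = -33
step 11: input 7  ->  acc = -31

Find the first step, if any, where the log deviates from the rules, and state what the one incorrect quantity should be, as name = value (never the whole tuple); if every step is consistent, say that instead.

step 11, acc = -26

Recomputing the run from the initial state:
step 1: acc = 9
step 2: acc = -11
step 3: acc = 1
step 4: acc = -7
step 5: acc = -25
step 6: acc = -44
step 7: acc = -42
step 8: acc = -58
step 9: acc = -38
step 10: acc = -33
step 11: acc = -26
The first disagreement with the log is at step 11, where the value should be acc = -26.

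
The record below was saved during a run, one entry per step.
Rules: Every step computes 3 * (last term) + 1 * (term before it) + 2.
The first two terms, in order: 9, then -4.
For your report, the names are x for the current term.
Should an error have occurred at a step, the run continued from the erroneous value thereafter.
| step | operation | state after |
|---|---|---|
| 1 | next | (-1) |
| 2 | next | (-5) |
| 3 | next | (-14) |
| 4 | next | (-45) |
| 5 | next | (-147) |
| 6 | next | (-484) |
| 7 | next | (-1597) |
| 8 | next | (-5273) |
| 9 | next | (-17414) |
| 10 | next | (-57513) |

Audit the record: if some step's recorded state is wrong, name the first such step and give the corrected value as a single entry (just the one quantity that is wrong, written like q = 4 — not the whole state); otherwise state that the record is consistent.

no error

Recomputing the run from the initial state:
step 1: x = -1
step 2: x = -5
step 3: x = -14
step 4: x = -45
step 5: x = -147
step 6: x = -484
step 7: x = -1597
step 8: x = -5273
step 9: x = -17414
step 10: x = -57513
This matches the record at every step.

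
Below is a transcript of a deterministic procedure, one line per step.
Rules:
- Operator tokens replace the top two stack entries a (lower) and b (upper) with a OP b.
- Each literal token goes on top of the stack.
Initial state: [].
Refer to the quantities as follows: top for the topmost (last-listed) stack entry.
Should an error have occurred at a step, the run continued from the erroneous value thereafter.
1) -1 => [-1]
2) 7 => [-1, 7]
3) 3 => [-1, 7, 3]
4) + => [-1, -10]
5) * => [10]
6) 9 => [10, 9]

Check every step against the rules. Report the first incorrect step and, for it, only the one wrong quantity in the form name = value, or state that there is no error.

step 4, top = 10

1. push -1: top = -1 (in agreement)
2. push 7: top = 7 (agrees with the transcript)
3. push 3: top = 3 (no discrepancy)
4. 7 + 3 = 10 (not what was recorded)
The earliest wrong entry is at step 4: it should read top = 10.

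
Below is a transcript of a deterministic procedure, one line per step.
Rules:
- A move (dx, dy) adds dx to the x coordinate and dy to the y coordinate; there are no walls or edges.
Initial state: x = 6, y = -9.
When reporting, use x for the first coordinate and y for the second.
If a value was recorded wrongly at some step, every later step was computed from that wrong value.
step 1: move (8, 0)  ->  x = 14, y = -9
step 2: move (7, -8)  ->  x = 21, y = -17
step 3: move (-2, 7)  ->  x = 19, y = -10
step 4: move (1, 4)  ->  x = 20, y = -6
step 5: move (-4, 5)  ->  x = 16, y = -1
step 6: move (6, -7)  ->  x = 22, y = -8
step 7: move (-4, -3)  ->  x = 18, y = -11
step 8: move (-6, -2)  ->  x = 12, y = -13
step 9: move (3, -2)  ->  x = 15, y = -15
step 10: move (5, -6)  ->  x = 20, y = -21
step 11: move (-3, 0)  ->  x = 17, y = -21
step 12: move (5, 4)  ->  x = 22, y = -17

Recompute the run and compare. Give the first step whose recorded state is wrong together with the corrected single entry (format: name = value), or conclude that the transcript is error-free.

no error

Recomputing the run from the initial state:
step 1: x = 14, y = -9
step 2: x = 21, y = -17
step 3: x = 19, y = -10
step 4: x = 20, y = -6
step 5: x = 16, y = -1
step 6: x = 22, y = -8
step 7: x = 18, y = -11
step 8: x = 12, y = -13
step 9: x = 15, y = -15
step 10: x = 20, y = -21
step 11: x = 17, y = -21
step 12: x = 22, y = -17
This matches the transcript at every step.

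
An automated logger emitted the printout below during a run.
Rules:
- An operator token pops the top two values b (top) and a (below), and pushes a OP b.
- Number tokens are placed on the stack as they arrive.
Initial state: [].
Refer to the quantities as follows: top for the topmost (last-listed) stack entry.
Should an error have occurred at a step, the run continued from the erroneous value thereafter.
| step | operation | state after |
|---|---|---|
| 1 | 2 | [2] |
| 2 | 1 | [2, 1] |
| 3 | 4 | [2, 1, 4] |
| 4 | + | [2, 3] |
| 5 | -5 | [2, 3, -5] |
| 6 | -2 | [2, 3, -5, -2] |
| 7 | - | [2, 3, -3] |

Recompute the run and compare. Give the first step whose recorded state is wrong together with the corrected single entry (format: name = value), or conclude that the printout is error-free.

1. push 2: top = 2 (same as recorded)
2. push 1: top = 1 (exactly as logged)
3. push 4: top = 4 (in agreement)
4. 1 + 4 = 5 (the entry is off here)
First incorrect step: 4; the correct value is top = 5.

step 4, top = 5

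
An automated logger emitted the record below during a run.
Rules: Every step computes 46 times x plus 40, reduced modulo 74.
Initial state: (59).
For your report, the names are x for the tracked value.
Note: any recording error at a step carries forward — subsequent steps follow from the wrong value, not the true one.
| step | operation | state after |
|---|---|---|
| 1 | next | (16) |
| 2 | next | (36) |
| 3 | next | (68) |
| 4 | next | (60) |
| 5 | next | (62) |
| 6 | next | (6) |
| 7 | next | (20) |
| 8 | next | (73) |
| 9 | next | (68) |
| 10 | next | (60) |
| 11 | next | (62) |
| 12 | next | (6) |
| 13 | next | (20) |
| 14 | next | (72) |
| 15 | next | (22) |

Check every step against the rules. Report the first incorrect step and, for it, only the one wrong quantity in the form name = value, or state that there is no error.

step 8, x = 72

Step 1: x = (46*59 + 40) mod 74 = 16 — same as recorded.
Step 2: x = (46*16 + 40) mod 74 = 36 — matches.
Step 3: x = (46*36 + 40) mod 74 = 68 — consistent with the record.
Step 4: x = (46*68 + 40) mod 74 = 60 — exactly as logged.
Step 5: x = (46*60 + 40) mod 74 = 62 — exactly as logged.
Step 6: x = (46*62 + 40) mod 74 = 6 — checks out.
Step 7: x = (46*6 + 40) mod 74 = 20 — confirmed correct.
Step 8: x = (46*20 + 40) mod 74 = 72 — this is not what the record shows.
First incorrect step: 8; the correct value is x = 72.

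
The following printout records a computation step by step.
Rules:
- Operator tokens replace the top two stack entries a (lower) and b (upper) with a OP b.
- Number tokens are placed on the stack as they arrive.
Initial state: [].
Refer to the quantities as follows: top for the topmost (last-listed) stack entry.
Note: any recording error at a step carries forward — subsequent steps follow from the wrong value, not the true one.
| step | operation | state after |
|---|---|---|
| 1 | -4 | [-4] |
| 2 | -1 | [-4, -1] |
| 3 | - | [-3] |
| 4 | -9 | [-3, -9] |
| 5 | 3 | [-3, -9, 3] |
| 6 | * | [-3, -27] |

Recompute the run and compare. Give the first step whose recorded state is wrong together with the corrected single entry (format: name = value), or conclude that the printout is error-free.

no error

Step 1: push -4: top = -4 — matches.
Step 2: push -1: top = -1 — exactly as logged.
Step 3: -4 - -1 = -3 — in agreement.
Step 4: push -9: top = -9 — in agreement.
Step 5: push 3: top = 3 — in agreement.
Step 6: -9 * 3 = -27 — no discrepancy.
Every step is consistent.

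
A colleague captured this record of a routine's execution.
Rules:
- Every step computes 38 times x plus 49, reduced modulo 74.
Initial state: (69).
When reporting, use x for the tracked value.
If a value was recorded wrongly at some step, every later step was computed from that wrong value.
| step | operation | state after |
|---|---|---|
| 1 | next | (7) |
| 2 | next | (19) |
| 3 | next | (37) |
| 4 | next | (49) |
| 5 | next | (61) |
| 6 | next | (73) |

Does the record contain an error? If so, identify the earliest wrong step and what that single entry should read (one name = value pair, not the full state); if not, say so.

step 3, x = 31

Step 1: x = (38*69 + 49) mod 74 = 7 — agrees with the record.
Step 2: x = (38*7 + 49) mod 74 = 19 — confirmed correct.
Step 3: x = (38*19 + 49) mod 74 = 31 — this is not what the record shows.
Conclusion: step 3 carries the first error; the entry should be x = 31.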